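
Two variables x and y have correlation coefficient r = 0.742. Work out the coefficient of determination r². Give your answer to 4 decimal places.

r² = (0.742)² = 0.5506

0.5506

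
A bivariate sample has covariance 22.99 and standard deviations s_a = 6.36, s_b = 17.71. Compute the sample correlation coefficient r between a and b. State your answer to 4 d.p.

r = Cov(a,b) / (s_a · s_b) = 22.99 / (6.36 × 17.71)
  = 22.99 / 112.6356 ≈ 0.2041

0.2041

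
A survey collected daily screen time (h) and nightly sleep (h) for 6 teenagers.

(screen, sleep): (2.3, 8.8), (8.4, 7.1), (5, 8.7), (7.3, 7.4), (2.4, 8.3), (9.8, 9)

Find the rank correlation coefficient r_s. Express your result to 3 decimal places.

-0.086

Rank screen: 1, 5, 3, 4, 2, 6
Rank sleep: 5, 1, 4, 2, 3, 6
d = rank(screen) − rank(sleep): -4, 4, -1, 2, -1, 0; Σd² = 38
ρ = 1 − 6Σd² / [n(n²−1)] = 1 − 6×38 / (6×35) = 1 − 228/210 ≈ -0.086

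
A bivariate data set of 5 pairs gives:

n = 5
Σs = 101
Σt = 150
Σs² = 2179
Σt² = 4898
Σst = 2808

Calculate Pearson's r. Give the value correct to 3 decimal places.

r = (nΣst − ΣsΣt) / √[(nΣs² − (Σs)²)(nΣt² − (Σt)²)]
Numerator: 5×2808 − 101×150 = -1110
Denominator: √[(10895 − 10201)(24490 − 22500)] = √[694 × 1990] = 1175.1851
r = -1110 / 1175.1851 ≈ -0.945

-0.945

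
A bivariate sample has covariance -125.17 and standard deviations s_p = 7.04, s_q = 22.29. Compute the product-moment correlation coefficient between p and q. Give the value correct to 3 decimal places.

r = Cov(p,q) / (s_p · s_q) = -125.17 / (7.04 × 22.29)
  = -125.17 / 156.9216 ≈ -0.798

-0.798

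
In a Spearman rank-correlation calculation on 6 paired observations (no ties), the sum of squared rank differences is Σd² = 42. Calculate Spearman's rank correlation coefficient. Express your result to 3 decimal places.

-0.200

ρ = 1 − 6Σd² / [n(n²−1)] = 1 − 6×42 / (6×35)
  = 1 − 252/210 = 1 − 1.2000 ≈ -0.200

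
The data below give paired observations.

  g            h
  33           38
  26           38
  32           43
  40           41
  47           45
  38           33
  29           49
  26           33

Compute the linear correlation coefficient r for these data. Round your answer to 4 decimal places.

n = 8, Σg = 271, Σh = 320, Σg² = 9559, Σh² = 13022, Σgh = 10906
nΣgh − ΣgΣh = 87248 − 86720 = 528
nΣg² − (Σg)² = 76472 − 73441 = 3031; nΣh² − (Σh)² = 104176 − 102400 = 1776
r = 528 / √(3031 × 1776) = 528 / 2320.1414 ≈ 0.2276

0.2276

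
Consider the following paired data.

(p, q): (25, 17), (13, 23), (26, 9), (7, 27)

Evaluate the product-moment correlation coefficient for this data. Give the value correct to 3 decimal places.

n = 4, Σp = 71, Σq = 76, Σp² = 1519, Σq² = 1628, Σpq = 1147
nΣpq − ΣpΣq = 4588 − 5396 = -808
nΣp² − (Σp)² = 6076 − 5041 = 1035; nΣq² − (Σq)² = 6512 − 5776 = 736
r = -808 / √(1035 × 736) = -808 / 872.7886 ≈ -0.926

-0.926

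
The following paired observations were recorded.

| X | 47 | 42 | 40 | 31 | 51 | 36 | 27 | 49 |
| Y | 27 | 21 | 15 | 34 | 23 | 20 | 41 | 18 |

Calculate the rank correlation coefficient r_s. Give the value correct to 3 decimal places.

-0.405

Rank X: 6, 5, 4, 2, 8, 3, 1, 7
Rank Y: 6, 4, 1, 7, 5, 3, 8, 2
d = rank(X) − rank(Y): 0, 1, 3, -5, 3, 0, -7, 5; Σd² = 118
ρ = 1 − 6Σd² / [n(n²−1)] = 1 − 6×118 / (8×63) = 1 − 708/504 ≈ -0.405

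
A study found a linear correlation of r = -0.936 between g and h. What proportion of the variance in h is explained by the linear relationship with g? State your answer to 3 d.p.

0.876

r² = (-0.936)² = 0.876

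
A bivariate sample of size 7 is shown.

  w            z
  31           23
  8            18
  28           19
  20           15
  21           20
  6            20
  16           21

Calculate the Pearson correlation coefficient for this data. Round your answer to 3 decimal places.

n = 7, Σw = 130, Σz = 136, Σw² = 2942, Σz² = 2680, Σwz = 2565
nΣwz − ΣwΣz = 17955 − 17680 = 275
nΣw² − (Σw)² = 20594 − 16900 = 3694; nΣz² − (Σz)² = 18760 − 18496 = 264
r = 275 / √(3694 × 264) = 275 / 987.5303 ≈ 0.278

0.278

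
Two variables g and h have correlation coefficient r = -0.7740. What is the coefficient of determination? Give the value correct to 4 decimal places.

0.5991

r² = (-0.7740)² = 0.5991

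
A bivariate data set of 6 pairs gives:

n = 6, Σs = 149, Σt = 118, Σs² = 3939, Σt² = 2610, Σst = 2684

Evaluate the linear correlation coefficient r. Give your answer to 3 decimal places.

-0.937

r = (nΣst − ΣsΣt) / √[(nΣs² − (Σs)²)(nΣt² − (Σt)²)]
Numerator: 6×2684 − 149×118 = -1478
Denominator: √[(23634 − 22201)(15660 − 13924)] = √[1433 × 1736] = 1577.2406
r = -1478 / 1577.2406 ≈ -0.937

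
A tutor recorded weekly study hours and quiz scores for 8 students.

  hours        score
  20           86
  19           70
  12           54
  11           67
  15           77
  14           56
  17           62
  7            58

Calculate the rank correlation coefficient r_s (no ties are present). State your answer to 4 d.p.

Rank hours: 8, 7, 3, 2, 5, 4, 6, 1
Rank score: 8, 6, 1, 5, 7, 2, 4, 3
d = rank(hours) − rank(score): 0, 1, 2, -3, -2, 2, 2, -2; Σd² = 30
ρ = 1 − 6Σd² / [n(n²−1)] = 1 − 6×30 / (8×63) = 1 − 180/504 ≈ 0.6429

0.6429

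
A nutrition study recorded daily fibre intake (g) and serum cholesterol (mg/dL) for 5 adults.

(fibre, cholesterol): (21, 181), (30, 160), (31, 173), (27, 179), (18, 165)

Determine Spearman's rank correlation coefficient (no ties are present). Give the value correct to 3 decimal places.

Rank fibre: 2, 4, 5, 3, 1
Rank cholesterol: 5, 1, 3, 4, 2
d = rank(fibre) − rank(cholesterol): -3, 3, 2, -1, -1; Σd² = 24
ρ = 1 − 6Σd² / [n(n²−1)] = 1 − 6×24 / (5×24) = 1 − 144/120 ≈ -0.200

-0.200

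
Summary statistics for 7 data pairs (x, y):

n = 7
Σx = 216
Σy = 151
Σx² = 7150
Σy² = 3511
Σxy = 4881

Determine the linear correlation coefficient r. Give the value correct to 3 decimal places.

r = (nΣxy − ΣxΣy) / √[(nΣx² − (Σx)²)(nΣy² − (Σy)²)]
Numerator: 7×4881 − 216×151 = 1551
Denominator: √[(50050 − 46656)(24577 − 22801)] = √[3394 × 1776] = 2455.1464
r = 1551 / 2455.1464 ≈ 0.632

0.632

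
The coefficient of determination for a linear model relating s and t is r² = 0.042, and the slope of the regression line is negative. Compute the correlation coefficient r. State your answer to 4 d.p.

-0.2049

|r| = √0.042 = 0.2049
The association is negative, so r = −0.2049.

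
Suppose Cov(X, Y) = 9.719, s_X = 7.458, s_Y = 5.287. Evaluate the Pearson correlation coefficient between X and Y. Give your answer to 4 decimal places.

0.2465

r = Cov(X,Y) / (s_X · s_Y) = 9.719 / (7.458 × 5.287)
  = 9.719 / 39.4304 ≈ 0.2465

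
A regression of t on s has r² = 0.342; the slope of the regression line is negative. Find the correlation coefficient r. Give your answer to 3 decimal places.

|r| = √0.342 = 0.585
The association is negative, so r = −0.585.

-0.585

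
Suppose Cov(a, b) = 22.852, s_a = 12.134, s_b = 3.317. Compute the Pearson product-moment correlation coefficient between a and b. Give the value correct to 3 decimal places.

r = Cov(a,b) / (s_a · s_b) = 22.852 / (12.134 × 3.317)
  = 22.852 / 40.2485 ≈ 0.568

0.568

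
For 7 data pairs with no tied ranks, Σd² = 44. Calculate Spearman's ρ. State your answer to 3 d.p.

ρ = 1 − 6Σd² / [n(n²−1)] = 1 − 6×44 / (7×48)
  = 1 − 264/336 = 1 − 0.7857 ≈ 0.214

0.214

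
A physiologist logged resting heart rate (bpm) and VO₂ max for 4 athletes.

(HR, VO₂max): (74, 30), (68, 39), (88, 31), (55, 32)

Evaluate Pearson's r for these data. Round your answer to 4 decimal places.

-0.2683

n = 4, Σx = 285, Σy = 132, Σx² = 20869, Σy² = 4406, Σxy = 9360
nΣxy − ΣxΣy = 37440 − 37620 = -180
nΣx² − (Σx)² = 83476 − 81225 = 2251; nΣy² − (Σy)² = 17624 − 17424 = 200
r = -180 / √(2251 × 200) = -180 / 670.9694 ≈ -0.2683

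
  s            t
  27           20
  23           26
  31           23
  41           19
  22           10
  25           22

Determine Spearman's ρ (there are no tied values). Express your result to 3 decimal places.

0.029

Rank s: 4, 2, 5, 6, 1, 3
Rank t: 3, 6, 5, 2, 1, 4
d = rank(s) − rank(t): 1, -4, 0, 4, 0, -1; Σd² = 34
ρ = 1 − 6Σd² / [n(n²−1)] = 1 − 6×34 / (6×35) = 1 − 204/210 ≈ 0.029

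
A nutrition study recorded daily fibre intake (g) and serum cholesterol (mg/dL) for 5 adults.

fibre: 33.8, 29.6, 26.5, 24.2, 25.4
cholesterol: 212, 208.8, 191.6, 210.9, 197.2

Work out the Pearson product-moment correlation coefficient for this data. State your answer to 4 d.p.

n = 5, Σx = 139.5, Σy = 1020.5, Σx² = 3951.65, Σy² = 208618.65, Σxy = 28536.14
nΣxy − ΣxΣy = 142680.7 − 142359.75 = 320.95
nΣx² − (Σx)² = 19758.25 − 19460.25 = 298; nΣy² − (Σy)² = 1043093.25 − 1041420.25 = 1673
r = 320.95 / √(298 × 1673) = 320.95 / 706.0836 ≈ 0.4545

0.4545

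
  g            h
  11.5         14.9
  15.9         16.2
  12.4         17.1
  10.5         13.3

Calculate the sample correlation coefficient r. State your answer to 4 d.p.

n = 4, Σg = 50.3, Σh = 61.5, Σg² = 649.07, Σh² = 953.75, Σgh = 780.62
nΣgh − ΣgΣh = 3122.48 − 3093.45 = 29.03
nΣg² − (Σg)² = 2596.28 − 2530.09 = 66.19; nΣh² − (Σh)² = 3815 − 3782.25 = 32.75
r = 29.03 / √(66.19 × 32.75) = 29.03 / 46.5588 ≈ 0.6235

0.6235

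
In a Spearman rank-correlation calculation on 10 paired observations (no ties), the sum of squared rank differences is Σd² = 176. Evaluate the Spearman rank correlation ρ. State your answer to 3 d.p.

ρ = 1 − 6Σd² / [n(n²−1)] = 1 − 6×176 / (10×99)
  = 1 − 1056/990 = 1 − 1.0667 ≈ -0.067

-0.067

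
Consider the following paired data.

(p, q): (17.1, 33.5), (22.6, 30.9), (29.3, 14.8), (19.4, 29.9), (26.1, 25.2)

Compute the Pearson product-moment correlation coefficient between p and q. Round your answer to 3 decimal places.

n = 5, Σp = 114.5, Σq = 134.3, Σp² = 2719.23, Σq² = 3825.15, Σpq = 2942.61
nΣpq − ΣpΣq = 14713.05 − 15377.35 = -664.3
nΣp² − (Σp)² = 13596.15 − 13110.25 = 485.9; nΣq² − (Σq)² = 19125.75 − 18036.49 = 1089.26
r = -664.3 / √(485.9 × 1089.26) = -664.3 / 727.5104 ≈ -0.913

-0.913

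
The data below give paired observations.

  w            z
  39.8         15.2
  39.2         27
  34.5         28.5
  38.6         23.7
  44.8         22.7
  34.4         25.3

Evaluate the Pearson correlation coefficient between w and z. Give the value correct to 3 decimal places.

-0.451

n = 6, Σw = 231.3, Σz = 142.4, Σw² = 8991.29, Σz² = 3489.36, Σwz = 5448.71
nΣwz − ΣwΣz = 32692.26 − 32937.12 = -244.86
nΣw² − (Σw)² = 53947.74 − 53499.69 = 448.05; nΣz² − (Σz)² = 20936.16 − 20277.76 = 658.4
r = -244.86 / √(448.05 × 658.4) = -244.86 / 543.1355 ≈ -0.451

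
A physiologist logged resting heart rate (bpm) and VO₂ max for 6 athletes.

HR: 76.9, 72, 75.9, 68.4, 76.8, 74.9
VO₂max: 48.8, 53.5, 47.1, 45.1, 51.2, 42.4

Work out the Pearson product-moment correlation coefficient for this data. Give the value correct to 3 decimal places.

0.144

n = 6, Σx = 444.9, Σy = 288.1, Σx² = 33045.23, Σy² = 13915.31, Σxy = 21372.37
nΣxy − ΣxΣy = 128234.22 − 128175.69 = 58.53
nΣx² − (Σx)² = 198271.38 − 197936.01 = 335.37; nΣy² − (Σy)² = 83491.86 − 83001.61 = 490.25
r = 58.53 / √(335.37 × 490.25) = 58.53 / 405.4814 ≈ 0.144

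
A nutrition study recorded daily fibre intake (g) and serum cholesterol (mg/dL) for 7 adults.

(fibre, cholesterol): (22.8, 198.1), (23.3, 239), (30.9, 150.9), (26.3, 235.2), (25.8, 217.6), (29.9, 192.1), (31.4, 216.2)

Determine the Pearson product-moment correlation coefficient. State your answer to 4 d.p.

n = 7, Σx = 190.4, Σy = 1449.1, Σx² = 5254.84, Σy² = 305449.07, Σxy = 39080.5
nΣxy − ΣxΣy = 273563.5 − 275908.64 = -2345.14
nΣx² − (Σx)² = 36783.88 − 36252.16 = 531.72; nΣy² − (Σy)² = 2138143.49 − 2099890.81 = 38252.68
r = -2345.14 / √(531.72 × 38252.68) = -2345.14 / 4509.9573 ≈ -0.5200

-0.5200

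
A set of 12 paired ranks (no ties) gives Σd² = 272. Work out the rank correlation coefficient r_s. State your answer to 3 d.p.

0.049

ρ = 1 − 6Σd² / [n(n²−1)] = 1 − 6×272 / (12×143)
  = 1 − 1632/1716 = 1 − 0.9510 ≈ 0.049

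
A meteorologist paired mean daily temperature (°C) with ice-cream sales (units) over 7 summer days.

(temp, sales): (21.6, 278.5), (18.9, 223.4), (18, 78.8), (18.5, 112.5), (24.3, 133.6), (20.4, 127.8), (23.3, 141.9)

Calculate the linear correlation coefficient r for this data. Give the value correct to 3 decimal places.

0.181

n = 7, Σx = 145, Σy = 1096.5, Σx² = 3039.56, Σy² = 200652.91, Σxy = 22897.38
nΣxy − ΣxΣy = 160281.66 − 158992.5 = 1289.16
nΣx² − (Σx)² = 21276.92 − 21025 = 251.92; nΣy² − (Σy)² = 1404570.37 − 1202312.25 = 202258.12
r = 1289.16 / √(251.92 × 202258.12) = 1289.16 / 7138.1276 ≈ 0.181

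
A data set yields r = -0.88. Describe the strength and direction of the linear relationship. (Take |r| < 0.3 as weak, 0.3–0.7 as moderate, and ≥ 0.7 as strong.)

strong negative

r = -0.88 < 0 so the relationship is negative.
|r| = 0.88, which falls in the strong range.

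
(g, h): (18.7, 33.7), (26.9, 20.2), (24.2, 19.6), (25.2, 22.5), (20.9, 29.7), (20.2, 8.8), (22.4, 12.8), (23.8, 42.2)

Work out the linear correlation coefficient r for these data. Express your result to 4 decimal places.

-0.0650

n = 8, Σg = 182.3, Σh = 189.5, Σg² = 4207.03, Σh² = 5338.35, Σgh = 4304.46
nΣgh − ΣgΣh = 34435.68 − 34545.85 = -110.17
nΣg² − (Σg)² = 33656.24 − 33233.29 = 422.95; nΣh² − (Σh)² = 42706.8 − 35910.25 = 6796.55
r = -110.17 / √(422.95 × 6796.55) = -110.17 / 1695.4648 ≈ -0.0650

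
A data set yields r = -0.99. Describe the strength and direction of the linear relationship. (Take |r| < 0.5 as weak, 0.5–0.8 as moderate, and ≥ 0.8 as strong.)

strong negative

r = -0.99 < 0 so the relationship is negative.
|r| = 0.99, which falls in the strong range.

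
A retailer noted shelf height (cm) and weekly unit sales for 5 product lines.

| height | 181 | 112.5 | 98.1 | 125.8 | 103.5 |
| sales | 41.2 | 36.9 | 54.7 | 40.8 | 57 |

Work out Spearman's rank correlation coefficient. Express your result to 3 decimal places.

-0.500

Rank height: 5, 3, 1, 4, 2
Rank sales: 3, 1, 4, 2, 5
d = rank(height) − rank(sales): 2, 2, -3, 2, -3; Σd² = 30
ρ = 1 − 6Σd² / [n(n²−1)] = 1 − 6×30 / (5×24) = 1 − 180/120 ≈ -0.500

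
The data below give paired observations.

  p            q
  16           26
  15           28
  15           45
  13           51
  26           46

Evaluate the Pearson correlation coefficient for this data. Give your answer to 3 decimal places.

n = 5, Σp = 85, Σq = 196, Σp² = 1551, Σq² = 8202, Σpq = 3370
nΣpq − ΣpΣq = 16850 − 16660 = 190
nΣp² − (Σp)² = 7755 − 7225 = 530; nΣq² − (Σq)² = 41010 − 38416 = 2594
r = 190 / √(530 × 2594) = 190 / 1172.5272 ≈ 0.162

0.162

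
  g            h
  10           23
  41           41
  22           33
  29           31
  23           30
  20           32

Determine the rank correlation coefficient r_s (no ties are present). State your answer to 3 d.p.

0.543

Rank g: 1, 6, 3, 5, 4, 2
Rank h: 1, 6, 5, 3, 2, 4
d = rank(g) − rank(h): 0, 0, -2, 2, 2, -2; Σd² = 16
ρ = 1 − 6Σd² / [n(n²−1)] = 1 − 6×16 / (6×35) = 1 − 96/210 ≈ 0.543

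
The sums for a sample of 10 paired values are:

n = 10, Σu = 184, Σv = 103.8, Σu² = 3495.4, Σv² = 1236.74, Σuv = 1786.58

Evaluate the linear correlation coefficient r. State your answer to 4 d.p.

-0.9326

r = (nΣuv − ΣuΣv) / √[(nΣu² − (Σu)²)(nΣv² − (Σv)²)]
Numerator: 10×1786.58 − 184×103.8 = -1233.4
Denominator: √[(34954 − 33856)(12367.4 − 10774.44)] = √[1098 × 1592.96] = 1322.5241
r = -1233.4 / 1322.5241 ≈ -0.9326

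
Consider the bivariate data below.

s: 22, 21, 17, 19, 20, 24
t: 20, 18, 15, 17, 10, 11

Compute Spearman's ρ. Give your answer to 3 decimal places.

Rank s: 5, 4, 1, 2, 3, 6
Rank t: 6, 5, 3, 4, 1, 2
d = rank(s) − rank(t): -1, -1, -2, -2, 2, 4; Σd² = 30
ρ = 1 − 6Σd² / [n(n²−1)] = 1 − 6×30 / (6×35) = 1 − 180/210 ≈ 0.143

0.143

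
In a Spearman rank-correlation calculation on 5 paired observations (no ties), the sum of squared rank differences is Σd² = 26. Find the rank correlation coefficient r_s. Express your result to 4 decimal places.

ρ = 1 − 6Σd² / [n(n²−1)] = 1 − 6×26 / (5×24)
  = 1 − 156/120 = 1 − 1.30000 ≈ -0.3000

-0.3000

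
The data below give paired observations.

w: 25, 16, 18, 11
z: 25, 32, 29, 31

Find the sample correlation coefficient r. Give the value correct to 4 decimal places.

-0.8815

n = 4, Σw = 70, Σz = 117, Σw² = 1326, Σz² = 3451, Σwz = 2000
nΣwz − ΣwΣz = 8000 − 8190 = -190
nΣw² − (Σw)² = 5304 − 4900 = 404; nΣz² − (Σz)² = 13804 − 13689 = 115
r = -190 / √(404 × 115) = -190 / 215.5458 ≈ -0.8815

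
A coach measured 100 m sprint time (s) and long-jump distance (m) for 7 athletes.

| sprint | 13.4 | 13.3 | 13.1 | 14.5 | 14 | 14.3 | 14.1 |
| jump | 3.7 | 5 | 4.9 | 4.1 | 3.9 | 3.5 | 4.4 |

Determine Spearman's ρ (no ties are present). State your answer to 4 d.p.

-0.5357

Rank sprint: 3, 2, 1, 7, 4, 6, 5
Rank jump: 2, 7, 6, 4, 3, 1, 5
d = rank(sprint) − rank(jump): 1, -5, -5, 3, 1, 5, 0; Σd² = 86
ρ = 1 − 6Σd² / [n(n²−1)] = 1 − 6×86 / (7×48) = 1 − 516/336 ≈ -0.5357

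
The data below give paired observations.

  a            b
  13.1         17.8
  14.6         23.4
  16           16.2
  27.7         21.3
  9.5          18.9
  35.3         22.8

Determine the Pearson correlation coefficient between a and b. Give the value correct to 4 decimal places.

n = 6, Σa = 116.2, Σb = 120.4, Σa² = 2744.4, Σb² = 2457.58, Σab = 2408.42
nΣab − ΣaΣb = 14450.52 − 13990.48 = 460.04
nΣa² − (Σa)² = 16466.4 − 13502.44 = 2963.96; nΣb² − (Σb)² = 14745.48 − 14496.16 = 249.32
r = 460.04 / √(2963.96 × 249.32) = 460.04 / 859.6363 ≈ 0.5352

0.5352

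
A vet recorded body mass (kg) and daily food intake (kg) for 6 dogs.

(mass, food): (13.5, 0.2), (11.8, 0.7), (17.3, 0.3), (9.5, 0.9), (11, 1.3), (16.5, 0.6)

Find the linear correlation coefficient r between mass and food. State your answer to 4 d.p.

n = 6, Σx = 79.6, Σy = 4, Σx² = 1104.28, Σy² = 3.48, Σxy = 48.9
nΣxy − ΣxΣy = 293.4 − 318.4 = -25
nΣx² − (Σx)² = 6625.68 − 6336.16 = 289.52; nΣy² − (Σy)² = 20.88 − 16 = 4.88
r = -25 / √(289.52 × 4.88) = -25 / 37.5880 ≈ -0.6651

-0.6651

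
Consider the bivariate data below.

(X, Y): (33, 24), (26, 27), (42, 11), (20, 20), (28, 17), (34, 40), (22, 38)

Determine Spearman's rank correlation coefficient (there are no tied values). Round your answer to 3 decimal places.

-0.179

Rank X: 5, 3, 7, 1, 4, 6, 2
Rank Y: 4, 5, 1, 3, 2, 7, 6
d = rank(X) − rank(Y): 1, -2, 6, -2, 2, -1, -4; Σd² = 66
ρ = 1 − 6Σd² / [n(n²−1)] = 1 − 6×66 / (7×48) = 1 − 396/336 ≈ -0.179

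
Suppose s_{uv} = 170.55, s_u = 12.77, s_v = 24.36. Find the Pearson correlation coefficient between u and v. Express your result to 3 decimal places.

0.548

r = Cov(u,v) / (s_u · s_v) = 170.55 / (12.77 × 24.36)
  = 170.55 / 311.0772 ≈ 0.548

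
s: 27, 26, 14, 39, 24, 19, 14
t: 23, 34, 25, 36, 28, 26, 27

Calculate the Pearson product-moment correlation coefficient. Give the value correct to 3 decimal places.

0.672

n = 7, Σs = 163, Σt = 199, Σs² = 4255, Σt² = 5795, Σst = 4803
nΣst − ΣsΣt = 33621 − 32437 = 1184
nΣs² − (Σs)² = 29785 − 26569 = 3216; nΣt² − (Σt)² = 40565 − 39601 = 964
r = 1184 / √(3216 × 964) = 1184 / 1760.7453 ≈ 0.672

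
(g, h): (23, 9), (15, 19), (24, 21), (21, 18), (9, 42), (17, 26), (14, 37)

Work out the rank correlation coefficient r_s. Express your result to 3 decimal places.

-0.714

Rank g: 6, 3, 7, 5, 1, 4, 2
Rank h: 1, 3, 4, 2, 7, 5, 6
d = rank(g) − rank(h): 5, 0, 3, 3, -6, -1, -4; Σd² = 96
ρ = 1 − 6Σd² / [n(n²−1)] = 1 − 6×96 / (7×48) = 1 − 576/336 ≈ -0.714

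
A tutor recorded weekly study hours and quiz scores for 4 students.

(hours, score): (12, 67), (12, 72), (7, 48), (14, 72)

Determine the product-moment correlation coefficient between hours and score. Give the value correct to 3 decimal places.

0.961

n = 4, Σx = 45, Σy = 259, Σx² = 533, Σy² = 17161, Σxy = 3012
nΣxy − ΣxΣy = 12048 − 11655 = 393
nΣx² − (Σx)² = 2132 − 2025 = 107; nΣy² − (Σy)² = 68644 − 67081 = 1563
r = 393 / √(107 × 1563) = 393 / 408.9511 ≈ 0.961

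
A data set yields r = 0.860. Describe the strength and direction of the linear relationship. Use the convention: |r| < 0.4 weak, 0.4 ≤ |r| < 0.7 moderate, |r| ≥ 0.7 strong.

r = 0.860 > 0 so the relationship is positive.
|r| = 0.860, which falls in the strong range.

strong positive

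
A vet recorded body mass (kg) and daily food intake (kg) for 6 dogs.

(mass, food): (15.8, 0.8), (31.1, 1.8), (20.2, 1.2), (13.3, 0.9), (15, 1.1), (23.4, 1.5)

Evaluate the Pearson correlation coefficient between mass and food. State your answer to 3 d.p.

n = 6, Σx = 118.8, Σy = 7.3, Σx² = 2574.34, Σy² = 9.59, Σxy = 156.43
nΣxy − ΣxΣy = 938.58 − 867.24 = 71.34
nΣx² − (Σx)² = 15446.04 − 14113.44 = 1332.6; nΣy² − (Σy)² = 57.54 − 53.29 = 4.25
r = 71.34 / √(1332.6 × 4.25) = 71.34 / 75.2566 ≈ 0.948

0.948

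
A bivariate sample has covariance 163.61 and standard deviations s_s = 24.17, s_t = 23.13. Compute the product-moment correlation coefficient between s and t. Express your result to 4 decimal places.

0.2927

r = Cov(s,t) / (s_s · s_t) = 163.61 / (24.17 × 23.13)
  = 163.61 / 559.0521 ≈ 0.2927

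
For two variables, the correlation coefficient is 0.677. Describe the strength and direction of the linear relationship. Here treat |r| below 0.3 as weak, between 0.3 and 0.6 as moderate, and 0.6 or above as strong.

r = 0.677 > 0 so the relationship is positive.
|r| = 0.677, which falls in the strong range.

strong positive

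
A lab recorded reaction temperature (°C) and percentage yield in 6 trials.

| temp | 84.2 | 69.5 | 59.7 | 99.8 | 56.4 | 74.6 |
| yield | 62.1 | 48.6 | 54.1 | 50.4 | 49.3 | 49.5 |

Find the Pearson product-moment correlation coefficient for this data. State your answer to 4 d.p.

0.2228

n = 6, Σx = 444.2, Σy = 314, Σx² = 34190.14, Σy² = 16566.08, Σxy = 23339.43
nΣxy − ΣxΣy = 140036.58 − 139478.8 = 557.78
nΣx² − (Σx)² = 205140.84 − 197313.64 = 7827.2; nΣy² − (Σy)² = 99396.48 − 98596 = 800.48
r = 557.78 / √(7827.2 × 800.48) = 557.78 / 2503.1015 ≈ 0.2228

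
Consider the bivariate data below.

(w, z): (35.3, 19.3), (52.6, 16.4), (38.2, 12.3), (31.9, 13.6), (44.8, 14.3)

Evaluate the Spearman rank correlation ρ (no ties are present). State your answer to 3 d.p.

0.200

Rank w: 2, 5, 3, 1, 4
Rank z: 5, 4, 1, 2, 3
d = rank(w) − rank(z): -3, 1, 2, -1, 1; Σd² = 16
ρ = 1 − 6Σd² / [n(n²−1)] = 1 − 6×16 / (5×24) = 1 − 96/120 ≈ 0.200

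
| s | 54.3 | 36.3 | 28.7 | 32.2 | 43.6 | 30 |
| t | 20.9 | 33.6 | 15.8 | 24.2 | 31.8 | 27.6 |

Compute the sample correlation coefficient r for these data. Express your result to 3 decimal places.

0.084

n = 6, Σs = 225.1, Σt = 153.9, Σs² = 8927.67, Σt² = 4174.05, Σst = 5801.73
nΣst − ΣsΣt = 34810.38 − 34642.89 = 167.49
nΣs² − (Σs)² = 53566.02 − 50670.01 = 2896.01; nΣt² − (Σt)² = 25044.3 − 23685.21 = 1359.09
r = 167.49 / √(2896.01 × 1359.09) = 167.49 / 1983.9199 ≈ 0.084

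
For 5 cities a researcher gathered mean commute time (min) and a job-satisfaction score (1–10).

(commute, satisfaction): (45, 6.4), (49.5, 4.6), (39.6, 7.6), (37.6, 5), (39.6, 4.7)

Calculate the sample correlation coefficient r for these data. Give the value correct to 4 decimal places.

n = 5, Σx = 211.3, Σy = 28.3, Σx² = 9025.33, Σy² = 166.97, Σxy = 1190.78
nΣxy − ΣxΣy = 5953.9 − 5979.79 = -25.89
nΣx² − (Σx)² = 45126.65 − 44647.69 = 478.96; nΣy² − (Σy)² = 834.85 − 800.89 = 33.96
r = -25.89 / √(478.96 × 33.96) = -25.89 / 127.5362 ≈ -0.2030

-0.2030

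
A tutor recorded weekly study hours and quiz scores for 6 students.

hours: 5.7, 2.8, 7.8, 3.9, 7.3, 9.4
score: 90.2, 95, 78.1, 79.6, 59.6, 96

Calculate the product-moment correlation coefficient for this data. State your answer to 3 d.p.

-0.166

n = 6, Σx = 36.9, Σy = 498.5, Σx² = 258.03, Σy² = 42364.97, Σxy = 3037.24
nΣxy − ΣxΣy = 18223.44 − 18394.65 = -171.21
nΣx² − (Σx)² = 1548.18 − 1361.61 = 186.57; nΣy² − (Σy)² = 254189.82 − 248502.25 = 5687.57
r = -171.21 / √(186.57 × 5687.57) = -171.21 / 1030.1116 ≈ -0.166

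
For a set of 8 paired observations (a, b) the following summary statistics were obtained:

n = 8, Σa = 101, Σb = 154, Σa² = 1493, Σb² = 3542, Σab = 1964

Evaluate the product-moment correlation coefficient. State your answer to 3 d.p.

r = (nΣab − ΣaΣb) / √[(nΣa² − (Σa)²)(nΣb² − (Σb)²)]
Numerator: 8×1964 − 101×154 = 158
Denominator: √[(11944 − 10201)(28336 − 23716)] = √[1743 × 4620] = 2837.7209
r = 158 / 2837.7209 ≈ 0.056

0.056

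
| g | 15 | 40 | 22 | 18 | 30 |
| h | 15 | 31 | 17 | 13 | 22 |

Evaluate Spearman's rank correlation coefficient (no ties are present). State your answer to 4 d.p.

Rank g: 1, 5, 3, 2, 4
Rank h: 2, 5, 3, 1, 4
d = rank(g) − rank(h): -1, 0, 0, 1, 0; Σd² = 2
ρ = 1 − 6Σd² / [n(n²−1)] = 1 − 6×2 / (5×24) = 1 − 12/120 ≈ 0.9000

0.9000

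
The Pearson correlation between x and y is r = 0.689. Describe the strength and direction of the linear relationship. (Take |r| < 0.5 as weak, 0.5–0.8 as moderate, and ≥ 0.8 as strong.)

r = 0.689 > 0 so the relationship is positive.
|r| = 0.689, which falls in the moderate range.

moderate positive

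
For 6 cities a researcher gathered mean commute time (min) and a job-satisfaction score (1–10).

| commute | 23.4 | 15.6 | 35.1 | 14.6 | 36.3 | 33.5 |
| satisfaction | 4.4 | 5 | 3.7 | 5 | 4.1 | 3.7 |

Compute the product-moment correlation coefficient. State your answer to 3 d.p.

-0.943

n = 6, Σx = 158.5, Σy = 25.9, Σx² = 4676.03, Σy² = 113.55, Σxy = 656.61
nΣxy − ΣxΣy = 3939.66 − 4105.15 = -165.49
nΣx² − (Σx)² = 28056.18 − 25122.25 = 2933.93; nΣy² − (Σy)² = 681.3 − 670.81 = 10.49
r = -165.49 / √(2933.93 × 10.49) = -165.49 / 175.4335 ≈ -0.943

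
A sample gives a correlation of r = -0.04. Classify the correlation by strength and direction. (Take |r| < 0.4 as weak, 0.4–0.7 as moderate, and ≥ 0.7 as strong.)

r = -0.04 < 0 so the relationship is negative.
|r| = 0.04, which falls in the weak range.

weak negative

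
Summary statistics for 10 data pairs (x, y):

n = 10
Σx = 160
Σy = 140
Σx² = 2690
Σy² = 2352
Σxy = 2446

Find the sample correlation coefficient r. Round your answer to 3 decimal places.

r = (nΣxy − ΣxΣy) / √[(nΣx² − (Σx)²)(nΣy² − (Σy)²)]
Numerator: 10×2446 − 160×140 = 2060
Denominator: √[(26900 − 25600)(23520 − 19600)] = √[1300 × 3920] = 2257.4322
r = 2060 / 2257.4322 ≈ 0.913

0.913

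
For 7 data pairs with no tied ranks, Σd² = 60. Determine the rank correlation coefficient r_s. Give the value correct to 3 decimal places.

-0.071

ρ = 1 − 6Σd² / [n(n²−1)] = 1 − 6×60 / (7×48)
  = 1 − 360/336 = 1 − 1.0714 ≈ -0.071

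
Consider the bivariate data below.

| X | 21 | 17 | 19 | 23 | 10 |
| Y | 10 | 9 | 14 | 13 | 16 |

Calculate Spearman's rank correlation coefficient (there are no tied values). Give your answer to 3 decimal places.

Rank X: 4, 2, 3, 5, 1
Rank Y: 2, 1, 4, 3, 5
d = rank(X) − rank(Y): 2, 1, -1, 2, -4; Σd² = 26
ρ = 1 − 6Σd² / [n(n²−1)] = 1 − 6×26 / (5×24) = 1 − 156/120 ≈ -0.300

-0.300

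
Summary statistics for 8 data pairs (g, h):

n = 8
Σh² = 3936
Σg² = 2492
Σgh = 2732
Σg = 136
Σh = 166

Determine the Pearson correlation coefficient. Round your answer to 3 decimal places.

r = (nΣgh − ΣgΣh) / √[(nΣg² − (Σg)²)(nΣh² − (Σh)²)]
Numerator: 8×2732 − 136×166 = -720
Denominator: √[(19936 − 18496)(31488 − 27556)] = √[1440 × 3932] = 2379.5126
r = -720 / 2379.5126 ≈ -0.303

-0.303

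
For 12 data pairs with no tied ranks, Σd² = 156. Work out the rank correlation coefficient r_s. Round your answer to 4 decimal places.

0.4545

ρ = 1 − 6Σd² / [n(n²−1)] = 1 − 6×156 / (12×143)
  = 1 − 936/1716 = 1 − 0.54545 ≈ 0.4545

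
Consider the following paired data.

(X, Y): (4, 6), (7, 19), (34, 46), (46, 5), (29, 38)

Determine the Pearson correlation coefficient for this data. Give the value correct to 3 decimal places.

n = 5, ΣX = 120, ΣY = 114, ΣX² = 4178, ΣY² = 3982, ΣXY = 3053
nΣXY − ΣXΣY = 15265 − 13680 = 1585
nΣX² − (ΣX)² = 20890 − 14400 = 6490; nΣY² − (ΣY)² = 19910 − 12996 = 6914
r = 1585 / √(6490 × 6914) = 1585 / 6698.6461 ≈ 0.237

0.237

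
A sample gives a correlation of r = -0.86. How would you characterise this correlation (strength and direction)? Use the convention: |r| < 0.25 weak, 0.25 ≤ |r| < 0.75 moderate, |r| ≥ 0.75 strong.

strong negative

r = -0.86 < 0 so the relationship is negative.
|r| = 0.86, which falls in the strong range.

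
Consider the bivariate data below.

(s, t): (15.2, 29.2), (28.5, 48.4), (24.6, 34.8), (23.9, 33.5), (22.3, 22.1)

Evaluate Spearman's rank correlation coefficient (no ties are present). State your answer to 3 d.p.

0.900

Rank s: 1, 5, 4, 3, 2
Rank t: 2, 5, 4, 3, 1
d = rank(s) − rank(t): -1, 0, 0, 0, 1; Σd² = 2
ρ = 1 − 6Σd² / [n(n²−1)] = 1 − 6×2 / (5×24) = 1 − 12/120 ≈ 0.900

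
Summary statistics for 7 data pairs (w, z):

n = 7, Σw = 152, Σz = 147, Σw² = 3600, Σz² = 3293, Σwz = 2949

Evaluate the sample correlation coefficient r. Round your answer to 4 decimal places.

-0.9784

r = (nΣwz − ΣwΣz) / √[(nΣw² − (Σw)²)(nΣz² − (Σz)²)]
Numerator: 7×2949 − 152×147 = -1701
Denominator: √[(25200 − 23104)(23051 − 21609)] = √[2096 × 1442] = 1738.5143
r = -1701 / 1738.5143 ≈ -0.9784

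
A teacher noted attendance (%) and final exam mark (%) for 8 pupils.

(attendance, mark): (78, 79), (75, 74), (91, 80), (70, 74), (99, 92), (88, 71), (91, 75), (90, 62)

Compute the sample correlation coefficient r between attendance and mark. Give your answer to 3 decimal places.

0.317

n = 8, Σx = 682, Σy = 607, Σx² = 58816, Σy² = 46567, Σxy = 51933
nΣxy − ΣxΣy = 415464 − 413974 = 1490
nΣx² − (Σx)² = 470528 − 465124 = 5404; nΣy² − (Σy)² = 372536 − 368449 = 4087
r = 1490 / √(5404 × 4087) = 1490 / 4699.5902 ≈ 0.317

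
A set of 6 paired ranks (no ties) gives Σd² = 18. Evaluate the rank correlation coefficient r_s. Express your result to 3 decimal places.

ρ = 1 − 6Σd² / [n(n²−1)] = 1 − 6×18 / (6×35)
  = 1 − 108/210 = 1 − 0.5143 ≈ 0.486

0.486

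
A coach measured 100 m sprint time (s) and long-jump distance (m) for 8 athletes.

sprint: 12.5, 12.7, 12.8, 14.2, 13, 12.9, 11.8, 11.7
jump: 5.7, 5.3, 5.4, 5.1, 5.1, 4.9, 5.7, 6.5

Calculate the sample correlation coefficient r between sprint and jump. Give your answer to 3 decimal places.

-0.750

n = 8, Σx = 101.6, Σy = 43.7, Σx² = 1294.56, Σy² = 240.51, Σxy = 552.92
nΣxy − ΣxΣy = 4423.36 − 4439.92 = -16.56
nΣx² − (Σx)² = 10356.48 − 10322.56 = 33.92; nΣy² − (Σy)² = 1924.08 − 1909.69 = 14.39
r = -16.56 / √(33.92 × 14.39) = -16.56 / 22.0932 ≈ -0.750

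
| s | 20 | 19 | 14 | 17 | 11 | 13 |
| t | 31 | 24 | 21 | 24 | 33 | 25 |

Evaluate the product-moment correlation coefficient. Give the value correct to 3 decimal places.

-0.113

n = 6, Σs = 94, Σt = 158, Σs² = 1536, Σt² = 4268, Σst = 2466
nΣst − ΣsΣt = 14796 − 14852 = -56
nΣs² − (Σs)² = 9216 − 8836 = 380; nΣt² − (Σt)² = 25608 − 24964 = 644
r = -56 / √(380 × 644) = -56 / 494.6918 ≈ -0.113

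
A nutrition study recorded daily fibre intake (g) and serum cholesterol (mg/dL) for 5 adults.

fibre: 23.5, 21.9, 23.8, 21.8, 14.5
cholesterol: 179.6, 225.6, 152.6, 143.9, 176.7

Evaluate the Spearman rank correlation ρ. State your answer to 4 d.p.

0.1000

Rank fibre: 4, 3, 5, 2, 1
Rank cholesterol: 4, 5, 2, 1, 3
d = rank(fibre) − rank(cholesterol): 0, -2, 3, 1, -2; Σd² = 18
ρ = 1 − 6Σd² / [n(n²−1)] = 1 − 6×18 / (5×24) = 1 − 108/120 ≈ 0.1000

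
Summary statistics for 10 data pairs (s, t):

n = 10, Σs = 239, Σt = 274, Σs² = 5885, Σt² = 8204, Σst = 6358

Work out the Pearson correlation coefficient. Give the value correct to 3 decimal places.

-0.549

r = (nΣst − ΣsΣt) / √[(nΣs² − (Σs)²)(nΣt² − (Σt)²)]
Numerator: 10×6358 − 239×274 = -1906
Denominator: √[(58850 − 57121)(82040 − 75076)] = √[1729 × 6964] = 3469.9793
r = -1906 / 3469.9793 ≈ -0.549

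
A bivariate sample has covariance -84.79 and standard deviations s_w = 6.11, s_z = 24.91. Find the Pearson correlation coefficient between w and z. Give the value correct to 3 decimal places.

-0.557

r = Cov(w,z) / (s_w · s_z) = -84.79 / (6.11 × 24.91)
  = -84.79 / 152.2001 ≈ -0.557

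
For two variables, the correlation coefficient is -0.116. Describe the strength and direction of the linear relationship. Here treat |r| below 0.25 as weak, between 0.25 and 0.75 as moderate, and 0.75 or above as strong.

r = -0.116 < 0 so the relationship is negative.
|r| = 0.116, which falls in the weak range.

weak negative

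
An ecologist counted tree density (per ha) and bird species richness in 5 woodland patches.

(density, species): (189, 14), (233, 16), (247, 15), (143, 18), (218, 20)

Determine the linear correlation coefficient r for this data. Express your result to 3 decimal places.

n = 5, Σx = 1030, Σy = 83, Σx² = 218992, Σy² = 1401, Σxy = 17013
nΣxy − ΣxΣy = 85065 − 85490 = -425
nΣx² − (Σx)² = 1094960 − 1060900 = 34060; nΣy² − (Σy)² = 7005 − 6889 = 116
r = -425 / √(34060 × 116) = -425 / 1987.7022 ≈ -0.214

-0.214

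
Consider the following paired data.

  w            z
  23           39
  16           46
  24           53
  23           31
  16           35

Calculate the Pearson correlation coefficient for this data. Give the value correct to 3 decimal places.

0.116

n = 5, Σw = 102, Σz = 204, Σw² = 2146, Σz² = 8632, Σwz = 4178
nΣwz − ΣwΣz = 20890 − 20808 = 82
nΣw² − (Σw)² = 10730 − 10404 = 326; nΣz² − (Σz)² = 43160 − 41616 = 1544
r = 82 / √(326 × 1544) = 82 / 709.4674 ≈ 0.116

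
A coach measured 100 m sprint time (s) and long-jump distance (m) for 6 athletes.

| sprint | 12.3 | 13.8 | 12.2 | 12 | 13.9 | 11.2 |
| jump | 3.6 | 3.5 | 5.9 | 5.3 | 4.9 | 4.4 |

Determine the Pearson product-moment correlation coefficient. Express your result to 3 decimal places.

n = 6, Σx = 75.4, Σy = 27.6, Σx² = 953.22, Σy² = 131.48, Σxy = 345.55
nΣxy − ΣxΣy = 2073.3 − 2081.04 = -7.74
nΣx² − (Σx)² = 5719.32 − 5685.16 = 34.16; nΣy² − (Σy)² = 788.88 − 761.76 = 27.12
r = -7.74 / √(34.16 × 27.12) = -7.74 / 30.4371 ≈ -0.254

-0.254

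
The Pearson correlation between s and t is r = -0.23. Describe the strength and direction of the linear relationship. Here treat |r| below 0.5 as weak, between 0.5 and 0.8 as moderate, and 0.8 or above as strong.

weak negative

r = -0.23 < 0 so the relationship is negative.
|r| = 0.23, which falls in the weak range.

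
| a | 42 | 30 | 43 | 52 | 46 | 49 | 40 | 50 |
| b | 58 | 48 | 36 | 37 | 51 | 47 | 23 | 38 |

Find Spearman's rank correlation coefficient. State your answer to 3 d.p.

-0.119

Rank a: 3, 1, 4, 8, 5, 6, 2, 7
Rank b: 8, 6, 2, 3, 7, 5, 1, 4
d = rank(a) − rank(b): -5, -5, 2, 5, -2, 1, 1, 3; Σd² = 94
ρ = 1 − 6Σd² / [n(n²−1)] = 1 − 6×94 / (8×63) = 1 − 564/504 ≈ -0.119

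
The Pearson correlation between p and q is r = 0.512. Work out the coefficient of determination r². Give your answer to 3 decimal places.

0.262

r² = (0.512)² = 0.262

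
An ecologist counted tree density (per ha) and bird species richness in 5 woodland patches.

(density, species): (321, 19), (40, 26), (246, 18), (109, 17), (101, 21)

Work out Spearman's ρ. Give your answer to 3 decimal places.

-0.600

Rank density: 5, 1, 4, 3, 2
Rank species: 3, 5, 2, 1, 4
d = rank(density) − rank(species): 2, -4, 2, 2, -2; Σd² = 32
ρ = 1 − 6Σd² / [n(n²−1)] = 1 − 6×32 / (5×24) = 1 − 192/120 ≈ -0.600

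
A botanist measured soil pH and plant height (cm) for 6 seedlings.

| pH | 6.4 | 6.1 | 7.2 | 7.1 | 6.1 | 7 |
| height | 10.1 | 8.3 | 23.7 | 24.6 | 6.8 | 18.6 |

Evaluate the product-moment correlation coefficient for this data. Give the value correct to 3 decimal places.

n = 6, Σx = 39.9, Σy = 92.1, Σx² = 266.63, Σy² = 1729.95, Σxy = 632.25
nΣxy − ΣxΣy = 3793.5 − 3674.79 = 118.71
nΣx² − (Σx)² = 1599.78 − 1592.01 = 7.77; nΣy² − (Σy)² = 10379.7 − 8482.41 = 1897.29
r = 118.71 / √(7.77 × 1897.29) = 118.71 / 121.4164 ≈ 0.978

0.978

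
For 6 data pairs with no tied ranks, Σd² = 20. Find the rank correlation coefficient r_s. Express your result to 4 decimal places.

ρ = 1 − 6Σd² / [n(n²−1)] = 1 − 6×20 / (6×35)
  = 1 − 120/210 = 1 − 0.57143 ≈ 0.4286

0.4286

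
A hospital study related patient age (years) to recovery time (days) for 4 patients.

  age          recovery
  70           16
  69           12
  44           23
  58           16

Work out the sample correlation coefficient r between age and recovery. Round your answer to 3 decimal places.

-0.894

n = 4, Σx = 241, Σy = 67, Σx² = 14961, Σy² = 1185, Σxy = 3888
nΣxy − ΣxΣy = 15552 − 16147 = -595
nΣx² − (Σx)² = 59844 − 58081 = 1763; nΣy² − (Σy)² = 4740 − 4489 = 251
r = -595 / √(1763 × 251) = -595 / 665.2165 ≈ -0.894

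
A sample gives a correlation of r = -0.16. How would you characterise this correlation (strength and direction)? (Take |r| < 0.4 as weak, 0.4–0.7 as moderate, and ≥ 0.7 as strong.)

weak negative

r = -0.16 < 0 so the relationship is negative.
|r| = 0.16, which falls in the weak range.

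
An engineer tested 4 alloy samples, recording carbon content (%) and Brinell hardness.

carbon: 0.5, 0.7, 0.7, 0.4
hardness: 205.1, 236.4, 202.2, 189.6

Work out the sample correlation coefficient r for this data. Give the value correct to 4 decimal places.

0.6997

n = 4, Σx = 2.3, Σy = 833.3, Σx² = 1.39, Σy² = 174783.97, Σxy = 485.41
nΣxy − ΣxΣy = 1941.64 − 1916.59 = 25.05
nΣx² − (Σx)² = 5.56 − 5.29 = 0.27; nΣy² − (Σy)² = 699135.88 − 694388.89 = 4746.99
r = 25.05 / √(0.27 × 4746.99) = 25.05 / 35.8007 ≈ 0.6997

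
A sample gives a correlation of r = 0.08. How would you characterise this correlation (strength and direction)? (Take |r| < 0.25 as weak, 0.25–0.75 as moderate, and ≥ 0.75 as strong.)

weak positive

r = 0.08 > 0 so the relationship is positive.
|r| = 0.08, which falls in the weak range.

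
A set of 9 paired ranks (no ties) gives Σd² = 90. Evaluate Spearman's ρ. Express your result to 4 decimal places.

0.2500

ρ = 1 − 6Σd² / [n(n²−1)] = 1 − 6×90 / (9×80)
  = 1 − 540/720 = 1 − 0.75000 ≈ 0.2500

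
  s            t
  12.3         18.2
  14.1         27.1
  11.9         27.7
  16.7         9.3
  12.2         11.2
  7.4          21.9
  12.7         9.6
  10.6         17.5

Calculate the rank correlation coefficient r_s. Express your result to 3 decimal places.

-0.429

Rank s: 5, 7, 3, 8, 4, 1, 6, 2
Rank t: 5, 7, 8, 1, 3, 6, 2, 4
d = rank(s) − rank(t): 0, 0, -5, 7, 1, -5, 4, -2; Σd² = 120
ρ = 1 − 6Σd² / [n(n²−1)] = 1 − 6×120 / (8×63) = 1 − 720/504 ≈ -0.429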